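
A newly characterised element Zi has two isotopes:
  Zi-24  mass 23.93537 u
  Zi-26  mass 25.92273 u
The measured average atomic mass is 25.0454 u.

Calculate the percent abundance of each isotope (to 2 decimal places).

Let x be the fractional abundance of Zi-24; then Zi-26 has abundance 1 − x.
23.93537·x + 25.92273·(1 − x) = 25.0454
(23.93537 − 25.92273)·x = 25.0454 − 25.92273
x = -0.87733 / -1.98736 = 0.44145 → 44.15% Zi-24, 55.85% Zi-26.

Zi-24: 44.15%, Zi-26: 55.85%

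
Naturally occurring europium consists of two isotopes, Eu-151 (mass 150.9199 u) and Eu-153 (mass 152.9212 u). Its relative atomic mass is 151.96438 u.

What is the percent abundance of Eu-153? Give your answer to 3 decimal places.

52.190%

With x = fraction of Eu-151 (so Eu-153 is 1 − x):
150.9199·x + 152.9212·(1 − x) = 151.96438
(150.9199 − 152.9212)·x = 151.96438 − 152.9212
x = -0.95682 / -2.0013 = 0.47810 → 47.810% Eu-151, 52.190% Eu-153.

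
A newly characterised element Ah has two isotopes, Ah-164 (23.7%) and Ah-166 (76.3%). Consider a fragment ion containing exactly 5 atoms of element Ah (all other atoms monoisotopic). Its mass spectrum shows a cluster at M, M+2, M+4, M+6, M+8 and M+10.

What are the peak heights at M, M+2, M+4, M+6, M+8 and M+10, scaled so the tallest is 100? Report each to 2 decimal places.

0.19 : 3.00 : 19.30 : 62.12 : 100.00 : 64.39

Each Ah atom is independently Ah-164 (p = 0.237) or Ah-166 (q = 0.763); the cluster is the binomial expansion (p + q)^5.
P(M) = 0.237^5 = 0.000748
P(M+2) = 5 × 0.237^4 × 0.763^1 = 0.012036
P(M+4) = 10 × 0.237^3 × 0.763^2 = 0.077499
P(M+6) = 10 × 0.237^2 × 0.763^3 = 0.249500
P(M+8) = 5 × 0.237^1 × 0.763^4 = 0.401621
P(M+10) = 0.763^5 = 0.258597
The M+8 peak is largest (0.401621); scaling to 100 gives 0.19 : 3.00 : 19.30 : 62.12 : 100.00 : 64.39.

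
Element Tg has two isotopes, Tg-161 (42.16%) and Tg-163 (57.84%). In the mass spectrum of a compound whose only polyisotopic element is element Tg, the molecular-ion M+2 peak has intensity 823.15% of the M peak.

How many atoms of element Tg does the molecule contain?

The M+2/M ratio from n Tg atoms is n · q/p = n · 0.5784/0.4216.
n = 8.2315 × 0.4216/0.5784 = 6.00 ≈ 6

6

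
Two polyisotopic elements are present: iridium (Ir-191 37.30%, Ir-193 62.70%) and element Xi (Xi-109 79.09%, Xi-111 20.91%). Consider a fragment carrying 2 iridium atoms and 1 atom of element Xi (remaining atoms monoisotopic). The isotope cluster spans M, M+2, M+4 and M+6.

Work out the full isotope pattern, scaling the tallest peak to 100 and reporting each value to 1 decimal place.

Iridium pattern (n=2): 0.139129 : 0.467742 : 0.393129
Element Xi pattern (n=1): 0.7909 : 0.2091
Convolve the two distributions (both contribute in 2-u steps):
  M: 0.139129×0.7909 = 0.110037
  M+2: 0.139129×0.2091 + 0.467742×0.7909 = 0.399029
  M+4: 0.467742×0.2091 + 0.393129×0.7909 = 0.408731
  M+6: 0.393129×0.2091 = 0.082203
Scale to base peak (0.408731) = 100: 26.9 : 97.6 : 100.0 : 20.1

26.9 : 97.6 : 100.0 : 20.1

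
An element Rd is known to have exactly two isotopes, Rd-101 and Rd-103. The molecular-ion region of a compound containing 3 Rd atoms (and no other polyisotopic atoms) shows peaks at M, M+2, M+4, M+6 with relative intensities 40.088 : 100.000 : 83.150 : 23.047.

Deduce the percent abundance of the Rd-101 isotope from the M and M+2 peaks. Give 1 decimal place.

If p is the fraction of Rd that is Rd-101, then I(M+2)/I(M) = [C(3,1)·p^2·(1−p)] / p^3 = 3·(1−p)/p = 100.000/40.088 = 2.4945
(1−p)/p = 2.4945/3 = 0.8315  ⇒  p = 1/(1 + 0.8315) = 0.5460
Rd-101: 54.6%, Rd-103: 45.4%.

54.6%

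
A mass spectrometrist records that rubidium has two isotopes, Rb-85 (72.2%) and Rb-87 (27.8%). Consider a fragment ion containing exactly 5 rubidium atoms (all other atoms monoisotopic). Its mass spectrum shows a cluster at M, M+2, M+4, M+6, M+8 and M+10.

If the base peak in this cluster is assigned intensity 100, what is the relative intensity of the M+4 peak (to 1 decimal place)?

(0.722 + 0.278)^5 gives M 0.1962, M+2 0.3777, M+4 0.2909, M+6 0.1120, M+8 0.0216, M+10 0.0017; the largest is M+2.
P(M+2) = C(5,1) × 0.722^4 × 0.278^1 = 5 × 0.27173701 × 0.2780 = 0.377714 (base)
P(M+4) = C(5,2) × 0.722^3 × 0.278^2 = 10 × 0.37636705 × 0.077284 = 0.290872
Relative intensity = 0.290872 / 0.377714 × 100 = 77.0

77.0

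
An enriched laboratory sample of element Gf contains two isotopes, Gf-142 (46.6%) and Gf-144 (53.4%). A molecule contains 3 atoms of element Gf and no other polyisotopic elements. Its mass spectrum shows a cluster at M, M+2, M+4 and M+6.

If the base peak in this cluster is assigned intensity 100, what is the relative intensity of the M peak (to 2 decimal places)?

25.38

Term probabilities: M 0.1012, M+2 0.3479, M+4 0.3986, M+6 0.1523. Base peak = M+4.
P(M+4) = C(3,2) × 0.466^1 × 0.534^2 = 3 × 0.4660 × 0.285156 = 0.398648 (base)
P(M) = C(3,0) × 0.466^3 × 0.534^0 = 1 × 0.1011947 × 1.0000 = 0.101195
Relative intensity = 0.101195 / 0.398648 × 100 = 25.38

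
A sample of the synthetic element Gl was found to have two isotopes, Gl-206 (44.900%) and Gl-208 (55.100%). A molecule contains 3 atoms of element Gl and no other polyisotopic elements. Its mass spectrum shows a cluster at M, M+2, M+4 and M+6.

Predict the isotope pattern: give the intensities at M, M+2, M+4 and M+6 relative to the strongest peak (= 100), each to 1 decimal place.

22.1 : 81.5 : 100.0 : 40.9

The 3 Gl atoms are independent, so intensities follow the terms of (0.44900 + 0.55100)^3.
P(M) = 0.44900^3 = 0.090519
P(M+2) = 3 × 0.44900^2 × 0.55100^1 = 0.333246
P(M+4) = 3 × 0.44900^1 × 0.55100^2 = 0.408951
P(M+6) = 0.55100^3 = 0.167284
The M+4 peak is largest (0.408951); scaling to 100 gives 22.1 : 81.5 : 100.0 : 40.9.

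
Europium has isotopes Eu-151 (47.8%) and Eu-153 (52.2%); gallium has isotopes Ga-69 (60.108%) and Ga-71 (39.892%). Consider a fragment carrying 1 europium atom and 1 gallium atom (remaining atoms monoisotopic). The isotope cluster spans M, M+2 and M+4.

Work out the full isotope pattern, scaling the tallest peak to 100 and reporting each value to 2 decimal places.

Europium pattern (n=1): 0.4780 : 0.5220
Gallium pattern (n=1): 0.60108 : 0.39892
Convolve the two distributions (both contribute in 2-u steps):
  M: 0.4780×0.60108 = 0.287316
  M+2: 0.4780×0.39892 + 0.5220×0.60108 = 0.504448
  M+4: 0.5220×0.39892 = 0.208236
Scale to base peak (0.504448) = 100: 56.96 : 100.00 : 41.28

56.96 : 100.00 : 41.28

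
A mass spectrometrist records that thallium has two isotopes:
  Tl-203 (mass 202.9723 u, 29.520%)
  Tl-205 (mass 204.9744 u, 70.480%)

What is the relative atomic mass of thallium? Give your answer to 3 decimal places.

204.383 u

Weight each isotope mass by its fractional abundance: 0.29520 × 202.9723 + 0.70480 × 204.9744
= 59.91742 + 144.46596 = 204.38338 u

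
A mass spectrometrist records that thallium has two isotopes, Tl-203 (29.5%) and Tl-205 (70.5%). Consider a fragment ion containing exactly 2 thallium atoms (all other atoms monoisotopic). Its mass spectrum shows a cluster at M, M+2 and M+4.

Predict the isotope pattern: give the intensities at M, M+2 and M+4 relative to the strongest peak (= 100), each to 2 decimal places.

17.51 : 83.69 : 100.00

The 2 Tl atoms are independent, so intensities follow the terms of (0.295 + 0.705)^2.
P(M) = 0.295^2 = 0.087025
P(M+2) = 2 × 0.295^1 × 0.705^1 = 0.415950
P(M+4) = 0.705^2 = 0.497025
The M+4 peak is largest (0.497025); scaling to 100 gives 17.51 : 83.69 : 100.00.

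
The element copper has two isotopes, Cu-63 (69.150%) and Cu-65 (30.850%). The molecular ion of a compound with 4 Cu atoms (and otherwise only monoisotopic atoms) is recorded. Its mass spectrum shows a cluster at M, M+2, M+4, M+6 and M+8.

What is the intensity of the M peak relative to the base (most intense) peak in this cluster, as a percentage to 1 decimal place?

56.0%

(0.69150 + 0.30850)^4 gives M 0.2286, M+2 0.4080, M+4 0.2731, M+6 0.0812, M+8 0.0091; the largest is M+2.
P(M+2) = C(4,1) × 0.69150^3 × 0.30850^1 = 4 × 0.33065611 × 0.3085 = 0.408030 (base)
P(M) = C(4,0) × 0.69150^4 × 0.30850^0 = 1 × 0.2286487 × 1.0000 = 0.228649
Relative intensity = 0.228649 / 0.408030 × 100 = 56.0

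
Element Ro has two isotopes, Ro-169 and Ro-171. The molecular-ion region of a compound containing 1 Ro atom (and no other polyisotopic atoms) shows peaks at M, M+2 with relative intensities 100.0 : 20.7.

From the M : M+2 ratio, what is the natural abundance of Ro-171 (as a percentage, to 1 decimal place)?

17.1%

Write p for the Ro-169 fraction. I(M+2)/I(M) = [C(1,1)·p^0·(1−p)] / p^1 = 1·(1−p)/p = 20.7/100.0 = 0.2070
(1−p)/p = 0.2070/1 = 0.2070  ⇒  p = 1/(1 + 0.2070) = 0.8285
Ro-169: 82.9%, Ro-171: 17.1%.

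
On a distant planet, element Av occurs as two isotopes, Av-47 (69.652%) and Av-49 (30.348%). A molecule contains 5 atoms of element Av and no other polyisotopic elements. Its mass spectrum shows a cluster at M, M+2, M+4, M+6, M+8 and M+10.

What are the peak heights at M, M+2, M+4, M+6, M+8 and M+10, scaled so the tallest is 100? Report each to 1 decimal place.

The 5 Av atoms are independent, so intensities follow the terms of (0.69652 + 0.30348)^5.
P(M) = 0.69652^5 = 0.163934
P(M+2) = 5 × 0.69652^4 × 0.30348^1 = 0.357137
P(M+4) = 10 × 0.69652^3 × 0.30348^2 = 0.311215
P(M+6) = 10 × 0.69652^2 × 0.30348^3 = 0.135599
P(M+8) = 5 × 0.69652^1 × 0.30348^4 = 0.029541
P(M+10) = 0.30348^5 = 0.002574
The M+2 peak is largest (0.357137); scaling to 100 gives 45.9 : 100.0 : 87.1 : 38.0 : 8.3 : 0.7.

45.9 : 100.0 : 87.1 : 38.0 : 8.3 : 0.7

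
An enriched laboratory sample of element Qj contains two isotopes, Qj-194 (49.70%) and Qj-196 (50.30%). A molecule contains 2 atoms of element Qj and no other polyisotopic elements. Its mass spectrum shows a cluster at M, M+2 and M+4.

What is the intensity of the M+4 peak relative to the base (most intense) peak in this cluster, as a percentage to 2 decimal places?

50.60%

Binomial terms of (0.4970 + 0.5030)^2: M 0.2470, M+2 0.5000, M+4 0.2530 → M+2 is the base peak.
P(M+2) = C(2,1) × 0.4970^1 × 0.5030^1 = 2 × 0.4970 × 0.5030 = 0.499982 (base)
P(M+4) = C(2,2) × 0.4970^0 × 0.5030^2 = 1 × 1.0000 × 0.253009 = 0.253009
Relative intensity = 0.253009 / 0.499982 × 100 = 50.60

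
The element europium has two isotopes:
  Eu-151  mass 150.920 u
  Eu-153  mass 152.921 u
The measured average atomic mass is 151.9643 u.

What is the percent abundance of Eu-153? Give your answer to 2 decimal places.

52.19%

With x = fraction of Eu-151 (so Eu-153 is 1 − x):
150.920·x + 152.921·(1 − x) = 151.9643
(150.920 − 152.921)·x = 151.9643 − 152.921
x = -0.9567 / -2.001 = 0.47811 → 47.81% Eu-151, 52.19% Eu-153.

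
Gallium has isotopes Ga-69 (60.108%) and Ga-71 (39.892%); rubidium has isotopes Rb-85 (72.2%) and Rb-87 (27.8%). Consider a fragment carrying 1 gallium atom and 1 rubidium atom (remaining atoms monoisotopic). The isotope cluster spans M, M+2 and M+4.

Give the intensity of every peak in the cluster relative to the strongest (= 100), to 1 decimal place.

95.4 : 100.0 : 24.4

Gallium pattern (n=1): 0.60108 : 0.39892
Rubidium pattern (n=1): 0.7220 : 0.2780
Convolve the two distributions (both contribute in 2-u steps):
  M: 0.60108×0.7220 = 0.433980
  M+2: 0.60108×0.2780 + 0.39892×0.7220 = 0.455120
  M+4: 0.39892×0.2780 = 0.110900
Scale to base peak (0.455120) = 100: 95.4 : 100.0 : 24.4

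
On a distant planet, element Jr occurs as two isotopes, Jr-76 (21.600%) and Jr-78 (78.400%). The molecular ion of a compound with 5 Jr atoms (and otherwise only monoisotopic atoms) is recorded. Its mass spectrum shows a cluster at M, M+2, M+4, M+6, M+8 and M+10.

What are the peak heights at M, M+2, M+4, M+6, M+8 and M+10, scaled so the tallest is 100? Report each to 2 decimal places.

0.12 : 2.09 : 15.18 : 55.10 : 100.00 : 72.59

The 5 Jr atoms are independent, so intensities follow the terms of (0.21600 + 0.78400)^5.
P(M) = 0.21600^5 = 0.000470
P(M+2) = 5 × 0.21600^4 × 0.78400^1 = 0.008533
P(M+4) = 10 × 0.21600^3 × 0.78400^2 = 0.061943
P(M+6) = 10 × 0.21600^2 × 0.78400^3 = 0.224831
P(M+8) = 5 × 0.21600^1 × 0.78400^4 = 0.408026
P(M+10) = 0.78400^5 = 0.296197
The M+8 peak is largest (0.408026); scaling to 100 gives 0.12 : 2.09 : 15.18 : 55.10 : 100.00 : 72.59.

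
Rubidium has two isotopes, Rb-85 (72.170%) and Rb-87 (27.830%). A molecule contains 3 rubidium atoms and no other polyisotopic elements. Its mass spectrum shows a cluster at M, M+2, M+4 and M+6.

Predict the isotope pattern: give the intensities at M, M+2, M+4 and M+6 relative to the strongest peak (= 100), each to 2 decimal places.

The 3 Rb atoms are independent, so intensities follow the terms of (0.72170 + 0.27830)^3.
P(M) = 0.72170^3 = 0.375898
P(M+2) = 3 × 0.72170^2 × 0.27830^1 = 0.434858
P(M+4) = 3 × 0.72170^1 × 0.27830^2 = 0.167689
P(M+6) = 0.27830^3 = 0.021555
The M+2 peak is largest (0.434858); scaling to 100 gives 86.44 : 100.00 : 38.56 : 4.96.

86.44 : 100.00 : 38.56 : 4.96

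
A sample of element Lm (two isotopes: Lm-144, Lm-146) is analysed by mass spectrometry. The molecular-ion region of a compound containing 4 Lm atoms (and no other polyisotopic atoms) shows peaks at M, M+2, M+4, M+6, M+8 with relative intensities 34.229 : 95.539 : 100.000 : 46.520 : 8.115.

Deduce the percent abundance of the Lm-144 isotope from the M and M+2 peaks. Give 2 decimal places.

Let p = fractional abundance of Lm-144. I(M+2)/I(M) = [C(4,1)·p^3·(1−p)] / p^4 = 4·(1−p)/p = 95.539/34.229 = 2.7912
(1−p)/p = 2.7912/4 = 0.6978  ⇒  p = 1/(1 + 0.6978) = 0.5890
Lm-144: 58.90%, Lm-146: 41.10%.

58.90%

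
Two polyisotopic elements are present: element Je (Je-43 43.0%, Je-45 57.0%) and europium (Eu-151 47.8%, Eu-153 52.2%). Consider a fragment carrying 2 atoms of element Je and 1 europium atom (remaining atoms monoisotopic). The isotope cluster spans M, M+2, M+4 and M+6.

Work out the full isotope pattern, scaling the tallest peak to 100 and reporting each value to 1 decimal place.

21.5 : 80.5 : 100.0 : 41.2

Element Je pattern (n=2): 0.1849 : 0.4902 : 0.3249
Europium pattern (n=1): 0.4780 : 0.5220
Convolve the two distributions (both contribute in 2-u steps):
  M: 0.1849×0.4780 = 0.088382
  M+2: 0.1849×0.5220 + 0.4902×0.4780 = 0.330833
  M+4: 0.4902×0.5220 + 0.3249×0.4780 = 0.411187
  M+6: 0.3249×0.5220 = 0.169598
Scale to base peak (0.411187) = 100: 21.5 : 80.5 : 100.0 : 41.2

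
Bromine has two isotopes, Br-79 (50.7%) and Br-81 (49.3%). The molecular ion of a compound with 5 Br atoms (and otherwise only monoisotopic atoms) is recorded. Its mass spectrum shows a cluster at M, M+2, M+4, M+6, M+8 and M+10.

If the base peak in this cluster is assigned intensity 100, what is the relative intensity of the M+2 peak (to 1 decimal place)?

(0.507 + 0.493)^5 gives M 0.0335, M+2 0.1629, M+4 0.3168, M+6 0.3080, M+8 0.1497, M+10 0.0291; the largest is M+4.
P(M+4) = C(5,2) × 0.507^3 × 0.493^2 = 10 × 0.13032384 × 0.243049 = 0.316751 (base)
P(M+2) = C(5,1) × 0.507^4 × 0.493^1 = 5 × 0.06607419 × 0.4930 = 0.162873
Relative intensity = 0.162873 / 0.316751 × 100 = 51.4

51.4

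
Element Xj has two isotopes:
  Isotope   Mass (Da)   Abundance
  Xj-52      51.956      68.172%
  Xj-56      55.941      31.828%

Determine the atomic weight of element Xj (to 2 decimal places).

Average mass = Σ (abundance × isotope mass) = 0.68172 × 51.956 + 0.31828 × 55.941
= 35.4194 + 17.8049 = 53.2243 Da

53.22 Da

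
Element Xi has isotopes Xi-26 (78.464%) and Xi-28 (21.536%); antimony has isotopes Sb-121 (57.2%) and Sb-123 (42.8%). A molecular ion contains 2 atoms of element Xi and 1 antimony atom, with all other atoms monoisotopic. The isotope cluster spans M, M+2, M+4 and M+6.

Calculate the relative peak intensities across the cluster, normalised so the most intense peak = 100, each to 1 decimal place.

Element Xi pattern (n=2): 0.61565993 : 0.33796014 : 0.04637993
Antimony pattern (n=1): 0.5720 : 0.4280
Convolve the two distributions (both contribute in 2-u steps):
  M: 0.61565993×0.5720 = 0.352157
  M+2: 0.61565993×0.4280 + 0.33796014×0.5720 = 0.456816
  M+4: 0.33796014×0.4280 + 0.04637993×0.5720 = 0.171176
  M+6: 0.04637993×0.4280 = 0.019851
Scale to base peak (0.456816) = 100: 77.1 : 100.0 : 37.5 : 4.3

77.1 : 100.0 : 37.5 : 4.3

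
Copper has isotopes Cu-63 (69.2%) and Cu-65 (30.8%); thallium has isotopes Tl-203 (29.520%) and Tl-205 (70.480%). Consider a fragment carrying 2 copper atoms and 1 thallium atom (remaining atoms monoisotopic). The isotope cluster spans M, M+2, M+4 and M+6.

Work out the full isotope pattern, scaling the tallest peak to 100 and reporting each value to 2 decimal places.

Copper pattern (n=2): 0.478864 : 0.426272 : 0.094864
Thallium pattern (n=1): 0.2952 : 0.7048
Convolve the two distributions (both contribute in 2-u steps):
  M: 0.478864×0.2952 = 0.141361
  M+2: 0.478864×0.7048 + 0.426272×0.2952 = 0.463339
  M+4: 0.426272×0.7048 + 0.094864×0.2952 = 0.328440
  M+6: 0.094864×0.7048 = 0.066860
Scale to base peak (0.463339) = 100: 30.51 : 100.00 : 70.89 : 14.43

30.51 : 100.00 : 70.89 : 14.43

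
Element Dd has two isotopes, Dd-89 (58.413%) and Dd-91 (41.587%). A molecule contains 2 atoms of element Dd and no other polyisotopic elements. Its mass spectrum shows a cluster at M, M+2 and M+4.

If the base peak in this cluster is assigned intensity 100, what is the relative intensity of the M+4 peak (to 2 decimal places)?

Binomial terms of (0.58413 + 0.41587)^2: M 0.3412, M+2 0.4858, M+4 0.1729 → M+2 is the base peak.
P(M+2) = C(2,1) × 0.58413^1 × 0.41587^1 = 2 × 0.58413 × 0.41587 = 0.485844 (base)
P(M+4) = C(2,2) × 0.58413^0 × 0.41587^2 = 1 × 1.0000 × 0.17294786 = 0.172948
Relative intensity = 0.172948 / 0.485844 × 100 = 35.60

35.60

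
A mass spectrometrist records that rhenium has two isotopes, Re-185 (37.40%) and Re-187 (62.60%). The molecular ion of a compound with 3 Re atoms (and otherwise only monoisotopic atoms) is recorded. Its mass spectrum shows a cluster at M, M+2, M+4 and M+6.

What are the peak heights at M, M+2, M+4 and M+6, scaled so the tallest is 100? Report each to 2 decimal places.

The 3 Re atoms are independent, so intensities follow the terms of (0.3740 + 0.6260)^3.
P(M) = 0.3740^3 = 0.052314
P(M+2) = 3 × 0.3740^2 × 0.6260^1 = 0.262687
P(M+4) = 3 × 0.3740^1 × 0.6260^2 = 0.439685
P(M+6) = 0.6260^3 = 0.245314
The M+4 peak is largest (0.439685); scaling to 100 gives 11.90 : 59.74 : 100.00 : 55.79.

11.90 : 59.74 : 100.00 : 55.79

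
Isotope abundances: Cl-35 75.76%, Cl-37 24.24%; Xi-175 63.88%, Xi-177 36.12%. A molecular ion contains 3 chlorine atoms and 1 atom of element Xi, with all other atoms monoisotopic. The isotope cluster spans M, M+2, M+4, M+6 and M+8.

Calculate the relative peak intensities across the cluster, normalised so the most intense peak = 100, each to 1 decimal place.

Chlorine pattern (n=3): 0.4348304 : 0.41738208 : 0.13354464 : 0.01424288
Element Xi pattern (n=1): 0.6388 : 0.3612
Convolve the two distributions (both contribute in 2-u steps):
  M: 0.4348304×0.6388 = 0.277770
  M+2: 0.4348304×0.3612 + 0.41738208×0.6388 = 0.423684
  M+4: 0.41738208×0.3612 + 0.13354464×0.6388 = 0.236067
  M+6: 0.13354464×0.3612 + 0.01424288×0.6388 = 0.057335
  M+8: 0.01424288×0.3612 = 0.005145
Scale to base peak (0.423684) = 100: 65.6 : 100.0 : 55.7 : 13.5 : 1.2

65.6 : 100.0 : 55.7 : 13.5 : 1.2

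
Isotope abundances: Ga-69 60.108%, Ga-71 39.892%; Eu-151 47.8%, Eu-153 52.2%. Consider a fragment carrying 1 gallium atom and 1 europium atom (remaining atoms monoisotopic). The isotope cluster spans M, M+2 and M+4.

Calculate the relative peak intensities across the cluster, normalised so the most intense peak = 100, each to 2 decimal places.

56.96 : 100.00 : 41.28

Gallium pattern (n=1): 0.60108 : 0.39892
Europium pattern (n=1): 0.4780 : 0.5220
Convolve the two distributions (both contribute in 2-u steps):
  M: 0.60108×0.4780 = 0.287316
  M+2: 0.60108×0.5220 + 0.39892×0.4780 = 0.504448
  M+4: 0.39892×0.5220 = 0.208236
Scale to base peak (0.504448) = 100: 56.96 : 100.00 : 41.28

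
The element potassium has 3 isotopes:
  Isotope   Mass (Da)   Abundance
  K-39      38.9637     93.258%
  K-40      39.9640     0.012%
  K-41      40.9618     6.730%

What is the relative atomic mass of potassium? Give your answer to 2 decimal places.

Average mass = Σ (abundance × isotope mass) = 0.93258 × 38.9637 + 0.00012 × 39.9640 + 0.06730 × 40.9618
= 36.33677 + 0.00480 + 2.75673 = 39.09830 Da

39.10 Da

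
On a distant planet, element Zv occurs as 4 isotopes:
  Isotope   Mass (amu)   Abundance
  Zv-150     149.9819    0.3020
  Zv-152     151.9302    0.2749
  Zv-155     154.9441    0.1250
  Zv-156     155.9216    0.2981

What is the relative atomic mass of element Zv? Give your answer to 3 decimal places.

Weight each isotope mass by its fractional abundance: 0.3020 × 149.9819 + 0.2749 × 151.9302 + 0.1250 × 154.9441 + 0.2981 × 155.9216
= 45.29453 + 41.76561 + 19.36801 + 46.48023 = 152.90838 amu

152.908 amu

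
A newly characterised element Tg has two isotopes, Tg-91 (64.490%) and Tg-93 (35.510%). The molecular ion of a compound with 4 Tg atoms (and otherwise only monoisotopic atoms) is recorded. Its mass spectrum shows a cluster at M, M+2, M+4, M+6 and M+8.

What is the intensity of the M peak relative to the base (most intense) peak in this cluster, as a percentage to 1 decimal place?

(0.64490 + 0.35510)^4 gives M 0.1730, M+2 0.3810, M+4 0.3147, M+6 0.1155, M+8 0.0159; the largest is M+2.
P(M+2) = C(4,1) × 0.64490^3 × 0.35510^1 = 4 × 0.26821134 × 0.3551 = 0.380967 (base)
P(M) = C(4,0) × 0.64490^4 × 0.35510^0 = 1 × 0.17296949 × 1.0000 = 0.172969
Relative intensity = 0.172969 / 0.380967 × 100 = 45.4

45.4%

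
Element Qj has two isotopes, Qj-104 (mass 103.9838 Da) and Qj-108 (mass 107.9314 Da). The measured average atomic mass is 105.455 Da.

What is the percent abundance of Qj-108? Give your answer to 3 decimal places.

Writing the weighted mean with unknown fraction x of Qj-104:
103.9838·x + 107.9314·(1 − x) = 105.455
(103.9838 − 107.9314)·x = 105.455 − 107.9314
x = -2.4764 / -3.9476 = 0.62732 → 62.732% Qj-104, 37.268% Qj-108.

37.268%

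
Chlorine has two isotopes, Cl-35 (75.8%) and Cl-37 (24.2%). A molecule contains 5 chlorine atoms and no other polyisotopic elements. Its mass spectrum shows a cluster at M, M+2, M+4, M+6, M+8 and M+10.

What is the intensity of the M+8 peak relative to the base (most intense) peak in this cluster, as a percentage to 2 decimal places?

3.25%

Binomial terms of (0.758 + 0.242)^5: M 0.2502, M+2 0.3994, M+4 0.2551, M+6 0.0814, M+8 0.0130, M+10 0.0008 → M+2 is the base peak.
P(M+2) = C(5,1) × 0.758^4 × 0.242^1 = 5 × 0.33012379 × 0.2420 = 0.399450 (base)
P(M+8) = C(5,4) × 0.758^1 × 0.242^4 = 5 × 0.7580 × 0.00342974 = 0.012999
Relative intensity = 0.012999 / 0.399450 × 100 = 3.25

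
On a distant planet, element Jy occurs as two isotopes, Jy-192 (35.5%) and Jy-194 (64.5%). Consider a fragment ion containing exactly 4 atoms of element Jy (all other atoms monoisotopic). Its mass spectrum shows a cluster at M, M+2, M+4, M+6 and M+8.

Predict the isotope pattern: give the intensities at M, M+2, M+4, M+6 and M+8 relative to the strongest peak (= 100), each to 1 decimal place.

Each Jy atom is independently Jy-192 (p = 0.355) or Jy-194 (q = 0.645); the cluster is the binomial expansion (p + q)^4.
P(M) = 0.355^4 = 0.015882
P(M+2) = 4 × 0.355^3 × 0.645^1 = 0.115426
P(M+4) = 6 × 0.355^2 × 0.645^2 = 0.314577
P(M+6) = 4 × 0.355^1 × 0.645^3 = 0.381037
P(M+8) = 0.645^4 = 0.173077
The M+6 peak is largest (0.381037); scaling to 100 gives 4.2 : 30.3 : 82.6 : 100.0 : 45.4.

4.2 : 30.3 : 82.6 : 100.0 : 45.4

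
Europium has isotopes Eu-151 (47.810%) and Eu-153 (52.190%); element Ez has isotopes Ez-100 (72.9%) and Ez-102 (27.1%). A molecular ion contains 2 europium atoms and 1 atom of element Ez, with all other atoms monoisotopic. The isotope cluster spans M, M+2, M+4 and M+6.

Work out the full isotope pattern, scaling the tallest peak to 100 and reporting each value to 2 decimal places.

39.14 : 100.00 : 78.40 : 17.34

Europium pattern (n=2): 0.22857961 : 0.49904078 : 0.27237961
Element Ez pattern (n=1): 0.7290 : 0.2710
Convolve the two distributions (both contribute in 2-u steps):
  M: 0.22857961×0.7290 = 0.166635
  M+2: 0.22857961×0.2710 + 0.49904078×0.7290 = 0.425746
  M+4: 0.49904078×0.2710 + 0.27237961×0.7290 = 0.333805
  M+6: 0.27237961×0.2710 = 0.073815
Scale to base peak (0.425746) = 100: 39.14 : 100.00 : 78.40 : 17.34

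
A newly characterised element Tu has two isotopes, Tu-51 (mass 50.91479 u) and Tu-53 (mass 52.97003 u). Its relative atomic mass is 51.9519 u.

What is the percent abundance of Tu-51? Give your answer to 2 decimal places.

49.54%

With x = fraction of Tu-51 (so Tu-53 is 1 − x):
50.91479·x + 52.97003·(1 − x) = 51.9519
(50.91479 − 52.97003)·x = 51.9519 − 52.97003
x = -1.01813 / -2.05524 = 0.49538 → 49.54% Tu-51, 50.46% Tu-53.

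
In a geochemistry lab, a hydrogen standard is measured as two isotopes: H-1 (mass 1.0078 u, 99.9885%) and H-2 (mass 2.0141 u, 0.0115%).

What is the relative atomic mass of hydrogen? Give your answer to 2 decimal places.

1.01 u

Weight each isotope mass by its fractional abundance: 0.999885 × 1.0078 + 0.000115 × 2.0141
= 1.00768 + 0.00023 = 1.00791 u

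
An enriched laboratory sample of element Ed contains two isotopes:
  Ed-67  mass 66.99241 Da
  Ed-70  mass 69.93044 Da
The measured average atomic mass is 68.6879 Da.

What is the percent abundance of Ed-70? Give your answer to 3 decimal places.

57.708%

Let x be the fractional abundance of Ed-67; then Ed-70 has abundance 1 − x.
66.99241·x + 69.93044·(1 − x) = 68.6879
(66.99241 − 69.93044)·x = 68.6879 − 69.93044
x = -1.24254 / -2.93803 = 0.42292 → 42.292% Ed-67, 57.708% Ed-70.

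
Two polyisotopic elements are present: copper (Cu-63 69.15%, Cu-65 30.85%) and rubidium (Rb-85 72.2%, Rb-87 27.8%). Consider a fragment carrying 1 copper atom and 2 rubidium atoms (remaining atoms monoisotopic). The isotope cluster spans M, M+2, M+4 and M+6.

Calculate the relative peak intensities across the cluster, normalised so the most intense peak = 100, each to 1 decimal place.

82.2 : 100.0 : 40.4 : 5.4

Copper pattern (n=1): 0.6915 : 0.3085
Rubidium pattern (n=2): 0.521284 : 0.401432 : 0.077284
Convolve the two distributions (both contribute in 2-u steps):
  M: 0.6915×0.521284 = 0.360468
  M+2: 0.6915×0.401432 + 0.3085×0.521284 = 0.438406
  M+4: 0.6915×0.077284 + 0.3085×0.401432 = 0.177284
  M+6: 0.3085×0.077284 = 0.023842
Scale to base peak (0.438406) = 100: 82.2 : 100.0 : 40.4 : 5.4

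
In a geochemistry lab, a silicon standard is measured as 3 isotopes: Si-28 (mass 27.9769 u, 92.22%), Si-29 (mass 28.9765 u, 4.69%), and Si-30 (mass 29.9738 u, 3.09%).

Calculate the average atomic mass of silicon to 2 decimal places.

Average mass = Σ (abundance × isotope mass) = 0.9222 × 27.9769 + 0.0469 × 28.9765 + 0.0309 × 29.9738
= 25.80030 + 1.35900 + 0.92619 = 28.08549 u

28.09 u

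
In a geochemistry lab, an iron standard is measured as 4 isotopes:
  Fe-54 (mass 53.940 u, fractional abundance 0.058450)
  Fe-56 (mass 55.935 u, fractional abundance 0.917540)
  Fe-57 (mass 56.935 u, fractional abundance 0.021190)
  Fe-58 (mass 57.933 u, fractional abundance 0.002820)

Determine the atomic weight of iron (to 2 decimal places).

Average mass = Σ (abundance × isotope mass) = 0.058450 × 53.940 + 0.917540 × 55.935 + 0.021190 × 56.935 + 0.002820 × 57.933
= 3.1528 + 51.3226 + 1.2065 + 0.1634 = 55.8453 u

55.85 u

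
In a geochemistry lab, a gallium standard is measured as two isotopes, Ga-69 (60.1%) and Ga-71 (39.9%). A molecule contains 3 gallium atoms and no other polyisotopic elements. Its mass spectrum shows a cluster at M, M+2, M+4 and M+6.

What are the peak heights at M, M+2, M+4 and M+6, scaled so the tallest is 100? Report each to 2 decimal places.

Each Ga atom is independently Ga-69 (p = 0.601) or Ga-71 (q = 0.399); the cluster is the binomial expansion (p + q)^3.
P(M) = 0.601^3 = 0.217082
P(M+2) = 3 × 0.601^2 × 0.399^1 = 0.432358
P(M+4) = 3 × 0.601^1 × 0.399^2 = 0.287039
P(M+6) = 0.399^3 = 0.063521
The M+2 peak is largest (0.432358); scaling to 100 gives 50.21 : 100.00 : 66.39 : 14.69.

50.21 : 100.00 : 66.39 : 14.69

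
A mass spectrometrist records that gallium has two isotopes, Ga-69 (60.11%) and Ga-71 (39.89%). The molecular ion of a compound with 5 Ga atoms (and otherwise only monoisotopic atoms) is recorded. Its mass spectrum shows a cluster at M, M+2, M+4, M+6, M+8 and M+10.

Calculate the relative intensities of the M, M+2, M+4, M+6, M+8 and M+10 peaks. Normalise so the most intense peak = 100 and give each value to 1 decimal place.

22.7 : 75.3 : 100.0 : 66.4 : 22.0 : 2.9

Each Ga atom is independently Ga-69 (p = 0.6011) or Ga-71 (q = 0.3989); the cluster is the binomial expansion (p + q)^5.
P(M) = 0.6011^5 = 0.078475
P(M+2) = 5 × 0.6011^4 × 0.3989^1 = 0.260388
P(M+4) = 10 × 0.6011^3 × 0.3989^2 = 0.345596
P(M+6) = 10 × 0.6011^2 × 0.3989^3 = 0.229343
P(M+8) = 5 × 0.6011^1 × 0.3989^4 = 0.076098
P(M+10) = 0.3989^5 = 0.010100
The M+4 peak is largest (0.345596); scaling to 100 gives 22.7 : 75.3 : 100.0 : 66.4 : 22.0 : 2.9.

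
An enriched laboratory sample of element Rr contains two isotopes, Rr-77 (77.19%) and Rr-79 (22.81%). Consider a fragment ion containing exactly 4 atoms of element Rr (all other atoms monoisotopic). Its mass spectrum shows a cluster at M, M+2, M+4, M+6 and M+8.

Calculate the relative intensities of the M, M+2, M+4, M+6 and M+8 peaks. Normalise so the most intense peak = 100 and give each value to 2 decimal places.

84.60 : 100.00 : 44.33 : 8.73 : 0.65

Each Rr atom is independently Rr-77 (p = 0.7719) or Rr-79 (q = 0.2281); the cluster is the binomial expansion (p + q)^4.
P(M) = 0.7719^4 = 0.355013
P(M+2) = 4 × 0.7719^3 × 0.2281^1 = 0.419632
P(M+4) = 6 × 0.7719^2 × 0.2281^2 = 0.186005
P(M+6) = 4 × 0.7719^1 × 0.2281^3 = 0.036643
P(M+8) = 0.2281^4 = 0.002707
The M+2 peak is largest (0.419632); scaling to 100 gives 84.60 : 100.00 : 44.33 : 8.73 : 0.65.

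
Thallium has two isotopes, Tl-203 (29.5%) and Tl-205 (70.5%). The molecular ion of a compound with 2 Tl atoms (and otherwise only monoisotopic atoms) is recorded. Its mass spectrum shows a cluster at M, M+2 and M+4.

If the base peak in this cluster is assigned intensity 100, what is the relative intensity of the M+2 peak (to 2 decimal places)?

83.69

Binomial terms of (0.295 + 0.705)^2: M 0.0870, M+2 0.4160, M+4 0.4970 → M+4 is the base peak.
P(M+4) = C(2,2) × 0.295^0 × 0.705^2 = 1 × 1.0000 × 0.497025 = 0.497025 (base)
P(M+2) = C(2,1) × 0.295^1 × 0.705^1 = 2 × 0.2950 × 0.7050 = 0.415950
Relative intensity = 0.415950 / 0.497025 × 100 = 83.69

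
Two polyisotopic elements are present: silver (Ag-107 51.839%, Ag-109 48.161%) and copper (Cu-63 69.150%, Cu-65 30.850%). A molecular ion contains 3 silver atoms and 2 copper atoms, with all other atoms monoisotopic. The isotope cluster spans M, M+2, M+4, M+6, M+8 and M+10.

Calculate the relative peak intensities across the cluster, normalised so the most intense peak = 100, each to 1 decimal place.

Silver pattern (n=3): 0.13930601 : 0.38826655 : 0.36071887 : 0.11170857
Copper pattern (n=2): 0.47817225 : 0.4266555 : 0.09517225
Convolve the two distributions (both contribute in 2-u steps):
  M: 0.13930601×0.47817225 = 0.066612
  M+2: 0.13930601×0.4266555 + 0.38826655×0.47817225 = 0.245094
  M+4: 0.13930601×0.09517225 + 0.38826655×0.4266555 + 0.36071887×0.47817225 = 0.351400
  M+6: 0.38826655×0.09517225 + 0.36071887×0.4266555 + 0.11170857×0.47817225 = 0.244271
  M+8: 0.36071887×0.09517225 + 0.11170857×0.4266555 = 0.081992
  M+10: 0.11170857×0.09517225 = 0.010632
Scale to base peak (0.351400) = 100: 19.0 : 69.7 : 100.0 : 69.5 : 23.3 : 3.0

19.0 : 69.7 : 100.0 : 69.5 : 23.3 : 3.0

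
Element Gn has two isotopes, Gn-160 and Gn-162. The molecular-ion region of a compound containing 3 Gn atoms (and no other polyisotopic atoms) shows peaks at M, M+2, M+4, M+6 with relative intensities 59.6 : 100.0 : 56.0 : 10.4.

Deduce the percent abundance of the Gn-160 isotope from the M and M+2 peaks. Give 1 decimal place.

64.1%

Let p = fractional abundance of Gn-160. I(M+2)/I(M) = [C(3,1)·p^2·(1−p)] / p^3 = 3·(1−p)/p = 100.0/59.6 = 1.6779
(1−p)/p = 1.6779/3 = 0.5593  ⇒  p = 1/(1 + 0.5593) = 0.6413
Gn-160: 64.1%, Gn-162: 35.9%.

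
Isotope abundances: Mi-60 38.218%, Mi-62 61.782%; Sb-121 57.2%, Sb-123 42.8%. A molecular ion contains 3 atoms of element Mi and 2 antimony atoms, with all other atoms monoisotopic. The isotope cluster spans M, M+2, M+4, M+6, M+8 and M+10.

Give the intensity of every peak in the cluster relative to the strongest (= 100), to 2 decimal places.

Element Mi pattern (n=3): 0.0558218 : 0.27071924 : 0.4376361 : 0.23582285
Antimony pattern (n=2): 0.327184 : 0.489632 : 0.183184
Convolve the two distributions (both contribute in 2-u steps):
  M: 0.0558218×0.327184 = 0.018264
  M+2: 0.0558218×0.489632 + 0.27071924×0.327184 = 0.115907
  M+4: 0.0558218×0.183184 + 0.27071924×0.489632 + 0.4376361×0.327184 = 0.285966
  M+6: 0.27071924×0.183184 + 0.4376361×0.489632 + 0.23582285×0.327184 = 0.341030
  M+8: 0.4376361×0.183184 + 0.23582285×0.489632 = 0.195634
  M+10: 0.23582285×0.183184 = 0.043199
Scale to base peak (0.341030) = 100: 5.36 : 33.99 : 83.85 : 100.00 : 57.37 : 12.67

5.36 : 33.99 : 83.85 : 100.00 : 57.37 : 12.67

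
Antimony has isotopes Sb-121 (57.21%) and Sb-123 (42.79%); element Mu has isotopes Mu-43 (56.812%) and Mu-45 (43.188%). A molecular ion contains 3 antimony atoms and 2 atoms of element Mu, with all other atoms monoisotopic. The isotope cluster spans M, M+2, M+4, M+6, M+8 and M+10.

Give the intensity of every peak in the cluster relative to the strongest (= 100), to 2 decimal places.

Antimony pattern (n=3): 0.18724742 : 0.42015297 : 0.3142518 : 0.07834781
Element Mu pattern (n=2): 0.32276033 : 0.49071933 : 0.18652033
Convolve the two distributions (both contribute in 2-u steps):
  M: 0.18724742×0.32276033 = 0.060436
  M+2: 0.18724742×0.49071933 + 0.42015297×0.32276033 = 0.227495
  M+4: 0.18724742×0.18652033 + 0.42015297×0.49071933 + 0.3142518×0.32276033 = 0.342531
  M+6: 0.42015297×0.18652033 + 0.3142518×0.49071933 + 0.07834781×0.32276033 = 0.257864
  M+8: 0.3142518×0.18652033 + 0.07834781×0.49071933 = 0.097061
  M+10: 0.07834781×0.18652033 = 0.014613
Scale to base peak (0.342531) = 100: 17.64 : 66.42 : 100.00 : 75.28 : 28.34 : 4.27

17.64 : 66.42 : 100.00 : 75.28 : 28.34 : 4.27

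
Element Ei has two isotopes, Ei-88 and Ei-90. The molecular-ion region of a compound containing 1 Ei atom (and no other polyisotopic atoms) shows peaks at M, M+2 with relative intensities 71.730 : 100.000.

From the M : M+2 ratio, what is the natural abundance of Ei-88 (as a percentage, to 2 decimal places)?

Let p = fractional abundance of Ei-88. I(M+2)/I(M) = [C(1,1)·p^0·(1−p)] / p^1 = 1·(1−p)/p = 100.000/71.730 = 1.3941
(1−p)/p = 1.3941/1 = 1.3941  ⇒  p = 1/(1 + 1.3941) = 0.4177
Ei-88: 41.77%, Ei-90: 58.23%.

41.77%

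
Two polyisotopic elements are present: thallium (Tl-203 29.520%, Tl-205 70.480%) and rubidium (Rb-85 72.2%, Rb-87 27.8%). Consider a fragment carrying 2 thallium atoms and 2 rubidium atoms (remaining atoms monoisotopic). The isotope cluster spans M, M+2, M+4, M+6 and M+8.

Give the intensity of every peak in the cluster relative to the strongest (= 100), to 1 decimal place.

10.5 : 58.2 : 100.0 : 53.5 : 8.9

Thallium pattern (n=2): 0.08714304 : 0.41611392 : 0.49674304
Rubidium pattern (n=2): 0.521284 : 0.401432 : 0.077284
Convolve the two distributions (both contribute in 2-u steps):
  M: 0.08714304×0.521284 = 0.045426
  M+2: 0.08714304×0.401432 + 0.41611392×0.521284 = 0.251896
  M+4: 0.08714304×0.077284 + 0.41611392×0.401432 + 0.49674304×0.521284 = 0.432720
  M+6: 0.41611392×0.077284 + 0.49674304×0.401432 = 0.231568
  M+8: 0.49674304×0.077284 = 0.038390
Scale to base peak (0.432720) = 100: 10.5 : 58.2 : 100.0 : 53.5 : 8.9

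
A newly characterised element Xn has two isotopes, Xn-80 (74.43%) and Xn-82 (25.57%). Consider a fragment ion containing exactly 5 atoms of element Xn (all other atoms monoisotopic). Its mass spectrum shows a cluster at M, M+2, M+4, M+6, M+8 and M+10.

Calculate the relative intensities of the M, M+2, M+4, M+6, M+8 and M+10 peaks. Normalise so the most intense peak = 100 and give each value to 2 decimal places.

58.22 : 100.00 : 68.71 : 23.60 : 4.05 : 0.28

Each Xn atom is independently Xn-80 (p = 0.7443) or Xn-82 (q = 0.2557); the cluster is the binomial expansion (p + q)^5.
P(M) = 0.7443^5 = 0.228423
P(M+2) = 5 × 0.7443^4 × 0.2557^1 = 0.392367
P(M+4) = 10 × 0.7443^3 × 0.2557^2 = 0.269591
P(M+6) = 10 × 0.7443^2 × 0.2557^3 = 0.092616
P(M+8) = 5 × 0.7443^1 × 0.2557^4 = 0.015909
P(M+10) = 0.2557^5 = 0.001093
The M+2 peak is largest (0.392367); scaling to 100 gives 58.22 : 100.00 : 68.71 : 23.60 : 4.05 : 0.28.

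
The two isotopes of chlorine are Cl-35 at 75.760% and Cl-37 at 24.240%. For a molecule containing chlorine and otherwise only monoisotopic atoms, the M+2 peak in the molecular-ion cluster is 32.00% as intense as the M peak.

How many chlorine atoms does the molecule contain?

1

For n independent Cl atoms, I(M+2)/I(M) = n · (abundance Cl-37) / (abundance Cl-35) = n · 0.24240/0.75760.
n = 0.3200 × 0.75760/0.24240 = 1.00 ≈ 1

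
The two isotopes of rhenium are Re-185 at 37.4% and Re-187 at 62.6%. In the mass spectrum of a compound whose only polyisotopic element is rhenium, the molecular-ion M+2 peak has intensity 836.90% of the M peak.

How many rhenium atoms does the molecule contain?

5

For n independent Re atoms, I(M+2)/I(M) = n · (abundance Re-187) / (abundance Re-185) = n · 0.626/0.374.
n = 8.3690 × 0.374/0.626 = 5.00 ≈ 5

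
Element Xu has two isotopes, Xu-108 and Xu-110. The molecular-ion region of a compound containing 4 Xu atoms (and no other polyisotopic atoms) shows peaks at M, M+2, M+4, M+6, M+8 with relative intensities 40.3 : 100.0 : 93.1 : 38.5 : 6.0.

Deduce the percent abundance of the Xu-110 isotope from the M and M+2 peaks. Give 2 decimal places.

Write p for the Xu-108 fraction. I(M+2)/I(M) = [C(4,1)·p^3·(1−p)] / p^4 = 4·(1−p)/p = 100.0/40.3 = 2.4814
(1−p)/p = 2.4814/4 = 0.6203  ⇒  p = 1/(1 + 0.6203) = 0.6172
Xu-108: 61.72%, Xu-110: 38.28%.

38.28%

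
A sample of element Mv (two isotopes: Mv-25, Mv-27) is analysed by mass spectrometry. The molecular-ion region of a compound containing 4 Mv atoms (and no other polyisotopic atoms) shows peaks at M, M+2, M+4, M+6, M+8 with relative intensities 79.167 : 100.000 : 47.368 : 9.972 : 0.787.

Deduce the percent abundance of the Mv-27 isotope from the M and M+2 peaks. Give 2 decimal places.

If p is the fraction of Mv that is Mv-25, then I(M+2)/I(M) = [C(4,1)·p^3·(1−p)] / p^4 = 4·(1−p)/p = 100.000/79.167 = 1.2632
(1−p)/p = 1.2632/4 = 0.3158  ⇒  p = 1/(1 + 0.3158) = 0.7600
Mv-25: 76.00%, Mv-27: 24.00%.

24.00%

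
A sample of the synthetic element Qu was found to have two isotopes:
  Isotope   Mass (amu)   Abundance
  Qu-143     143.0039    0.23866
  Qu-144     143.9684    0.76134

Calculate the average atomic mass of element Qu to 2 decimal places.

143.74 amu

Weight each isotope mass by its fractional abundance: 0.23866 × 143.0039 + 0.76134 × 143.9684
= 34.12931 + 109.60890 = 143.73821 amu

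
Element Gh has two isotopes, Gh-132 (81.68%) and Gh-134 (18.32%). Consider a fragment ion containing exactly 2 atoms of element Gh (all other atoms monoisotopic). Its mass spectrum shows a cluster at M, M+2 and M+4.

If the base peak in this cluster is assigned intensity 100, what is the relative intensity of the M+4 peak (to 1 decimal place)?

5.0

(0.8168 + 0.1832)^2 gives M 0.6672, M+2 0.2993, M+4 0.0336; the largest is M.
P(M) = C(2,0) × 0.8168^2 × 0.1832^0 = 1 × 0.66716224 × 1.0000 = 0.667162 (base)
P(M+4) = C(2,2) × 0.8168^0 × 0.1832^2 = 1 × 1.0000 × 0.03356224 = 0.033562
Relative intensity = 0.033562 / 0.667162 × 100 = 5.0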